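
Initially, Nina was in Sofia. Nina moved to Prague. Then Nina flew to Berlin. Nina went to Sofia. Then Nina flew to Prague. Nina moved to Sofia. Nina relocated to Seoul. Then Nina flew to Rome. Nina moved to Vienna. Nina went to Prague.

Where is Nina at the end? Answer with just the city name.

Answer: Prague

Derivation:
Tracking Nina's location:
Start: Nina is in Sofia.
After move 1: Sofia -> Prague. Nina is in Prague.
After move 2: Prague -> Berlin. Nina is in Berlin.
After move 3: Berlin -> Sofia. Nina is in Sofia.
After move 4: Sofia -> Prague. Nina is in Prague.
After move 5: Prague -> Sofia. Nina is in Sofia.
After move 6: Sofia -> Seoul. Nina is in Seoul.
After move 7: Seoul -> Rome. Nina is in Rome.
After move 8: Rome -> Vienna. Nina is in Vienna.
After move 9: Vienna -> Prague. Nina is in Prague.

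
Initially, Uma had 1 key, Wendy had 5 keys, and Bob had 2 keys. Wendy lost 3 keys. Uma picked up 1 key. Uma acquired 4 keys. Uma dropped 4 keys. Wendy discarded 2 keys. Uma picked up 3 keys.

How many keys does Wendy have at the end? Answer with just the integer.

Tracking counts step by step:
Start: Uma=1, Wendy=5, Bob=2
Event 1 (Wendy -3): Wendy: 5 -> 2. State: Uma=1, Wendy=2, Bob=2
Event 2 (Uma +1): Uma: 1 -> 2. State: Uma=2, Wendy=2, Bob=2
Event 3 (Uma +4): Uma: 2 -> 6. State: Uma=6, Wendy=2, Bob=2
Event 4 (Uma -4): Uma: 6 -> 2. State: Uma=2, Wendy=2, Bob=2
Event 5 (Wendy -2): Wendy: 2 -> 0. State: Uma=2, Wendy=0, Bob=2
Event 6 (Uma +3): Uma: 2 -> 5. State: Uma=5, Wendy=0, Bob=2

Wendy's final count: 0

Answer: 0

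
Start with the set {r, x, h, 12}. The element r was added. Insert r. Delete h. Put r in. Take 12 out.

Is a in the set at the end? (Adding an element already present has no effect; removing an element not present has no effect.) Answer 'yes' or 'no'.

Tracking the set through each operation:
Start: {12, h, r, x}
Event 1 (add r): already present, no change. Set: {12, h, r, x}
Event 2 (add r): already present, no change. Set: {12, h, r, x}
Event 3 (remove h): removed. Set: {12, r, x}
Event 4 (add r): already present, no change. Set: {12, r, x}
Event 5 (remove 12): removed. Set: {r, x}

Final set: {r, x} (size 2)
a is NOT in the final set.

Answer: no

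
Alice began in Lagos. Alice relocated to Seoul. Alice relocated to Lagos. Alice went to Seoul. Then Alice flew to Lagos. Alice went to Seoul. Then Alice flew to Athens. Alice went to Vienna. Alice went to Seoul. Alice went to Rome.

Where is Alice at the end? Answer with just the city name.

Tracking Alice's location:
Start: Alice is in Lagos.
After move 1: Lagos -> Seoul. Alice is in Seoul.
After move 2: Seoul -> Lagos. Alice is in Lagos.
After move 3: Lagos -> Seoul. Alice is in Seoul.
After move 4: Seoul -> Lagos. Alice is in Lagos.
After move 5: Lagos -> Seoul. Alice is in Seoul.
After move 6: Seoul -> Athens. Alice is in Athens.
After move 7: Athens -> Vienna. Alice is in Vienna.
After move 8: Vienna -> Seoul. Alice is in Seoul.
After move 9: Seoul -> Rome. Alice is in Rome.

Answer: Rome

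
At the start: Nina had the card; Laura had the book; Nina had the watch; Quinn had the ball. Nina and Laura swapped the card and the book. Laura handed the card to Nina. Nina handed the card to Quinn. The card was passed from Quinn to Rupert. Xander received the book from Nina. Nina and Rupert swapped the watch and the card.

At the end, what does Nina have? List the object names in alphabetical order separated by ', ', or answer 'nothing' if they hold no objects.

Answer: card

Derivation:
Tracking all object holders:
Start: card:Nina, book:Laura, watch:Nina, ball:Quinn
Event 1 (swap card<->book: now card:Laura, book:Nina). State: card:Laura, book:Nina, watch:Nina, ball:Quinn
Event 2 (give card: Laura -> Nina). State: card:Nina, book:Nina, watch:Nina, ball:Quinn
Event 3 (give card: Nina -> Quinn). State: card:Quinn, book:Nina, watch:Nina, ball:Quinn
Event 4 (give card: Quinn -> Rupert). State: card:Rupert, book:Nina, watch:Nina, ball:Quinn
Event 5 (give book: Nina -> Xander). State: card:Rupert, book:Xander, watch:Nina, ball:Quinn
Event 6 (swap watch<->card: now watch:Rupert, card:Nina). State: card:Nina, book:Xander, watch:Rupert, ball:Quinn

Final state: card:Nina, book:Xander, watch:Rupert, ball:Quinn
Nina holds: card.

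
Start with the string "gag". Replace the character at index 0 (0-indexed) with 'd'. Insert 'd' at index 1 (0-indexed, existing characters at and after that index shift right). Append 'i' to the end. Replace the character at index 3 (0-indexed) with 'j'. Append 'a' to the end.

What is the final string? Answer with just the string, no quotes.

Answer: ddajia

Derivation:
Applying each edit step by step:
Start: "gag"
Op 1 (replace idx 0: 'g' -> 'd'): "gag" -> "dag"
Op 2 (insert 'd' at idx 1): "dag" -> "ddag"
Op 3 (append 'i'): "ddag" -> "ddagi"
Op 4 (replace idx 3: 'g' -> 'j'): "ddagi" -> "ddaji"
Op 5 (append 'a'): "ddaji" -> "ddajia"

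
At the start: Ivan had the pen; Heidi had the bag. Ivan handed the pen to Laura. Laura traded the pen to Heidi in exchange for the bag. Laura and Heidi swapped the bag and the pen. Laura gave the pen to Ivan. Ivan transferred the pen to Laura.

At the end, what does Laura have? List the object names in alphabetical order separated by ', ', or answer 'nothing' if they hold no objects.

Answer: pen

Derivation:
Tracking all object holders:
Start: pen:Ivan, bag:Heidi
Event 1 (give pen: Ivan -> Laura). State: pen:Laura, bag:Heidi
Event 2 (swap pen<->bag: now pen:Heidi, bag:Laura). State: pen:Heidi, bag:Laura
Event 3 (swap bag<->pen: now bag:Heidi, pen:Laura). State: pen:Laura, bag:Heidi
Event 4 (give pen: Laura -> Ivan). State: pen:Ivan, bag:Heidi
Event 5 (give pen: Ivan -> Laura). State: pen:Laura, bag:Heidi

Final state: pen:Laura, bag:Heidi
Laura holds: pen.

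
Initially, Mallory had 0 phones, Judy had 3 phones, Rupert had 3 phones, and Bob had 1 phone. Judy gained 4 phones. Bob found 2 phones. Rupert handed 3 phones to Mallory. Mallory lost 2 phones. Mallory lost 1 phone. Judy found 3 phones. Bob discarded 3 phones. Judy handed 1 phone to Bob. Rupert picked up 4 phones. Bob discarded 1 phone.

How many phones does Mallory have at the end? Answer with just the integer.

Answer: 0

Derivation:
Tracking counts step by step:
Start: Mallory=0, Judy=3, Rupert=3, Bob=1
Event 1 (Judy +4): Judy: 3 -> 7. State: Mallory=0, Judy=7, Rupert=3, Bob=1
Event 2 (Bob +2): Bob: 1 -> 3. State: Mallory=0, Judy=7, Rupert=3, Bob=3
Event 3 (Rupert -> Mallory, 3): Rupert: 3 -> 0, Mallory: 0 -> 3. State: Mallory=3, Judy=7, Rupert=0, Bob=3
Event 4 (Mallory -2): Mallory: 3 -> 1. State: Mallory=1, Judy=7, Rupert=0, Bob=3
Event 5 (Mallory -1): Mallory: 1 -> 0. State: Mallory=0, Judy=7, Rupert=0, Bob=3
Event 6 (Judy +3): Judy: 7 -> 10. State: Mallory=0, Judy=10, Rupert=0, Bob=3
Event 7 (Bob -3): Bob: 3 -> 0. State: Mallory=0, Judy=10, Rupert=0, Bob=0
Event 8 (Judy -> Bob, 1): Judy: 10 -> 9, Bob: 0 -> 1. State: Mallory=0, Judy=9, Rupert=0, Bob=1
Event 9 (Rupert +4): Rupert: 0 -> 4. State: Mallory=0, Judy=9, Rupert=4, Bob=1
Event 10 (Bob -1): Bob: 1 -> 0. State: Mallory=0, Judy=9, Rupert=4, Bob=0

Mallory's final count: 0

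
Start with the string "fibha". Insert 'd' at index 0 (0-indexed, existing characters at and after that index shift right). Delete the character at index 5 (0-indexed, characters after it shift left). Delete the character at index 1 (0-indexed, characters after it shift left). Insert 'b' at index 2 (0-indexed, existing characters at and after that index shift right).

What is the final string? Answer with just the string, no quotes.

Applying each edit step by step:
Start: "fibha"
Op 1 (insert 'd' at idx 0): "fibha" -> "dfibha"
Op 2 (delete idx 5 = 'a'): "dfibha" -> "dfibh"
Op 3 (delete idx 1 = 'f'): "dfibh" -> "dibh"
Op 4 (insert 'b' at idx 2): "dibh" -> "dibbh"

Answer: dibbh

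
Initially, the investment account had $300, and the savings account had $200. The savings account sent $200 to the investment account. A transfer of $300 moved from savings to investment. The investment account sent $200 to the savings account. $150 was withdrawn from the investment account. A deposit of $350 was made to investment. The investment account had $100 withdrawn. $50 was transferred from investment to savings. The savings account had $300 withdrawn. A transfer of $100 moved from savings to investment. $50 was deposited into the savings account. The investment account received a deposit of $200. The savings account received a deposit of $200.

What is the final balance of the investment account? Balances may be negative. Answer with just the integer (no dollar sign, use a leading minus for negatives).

Tracking account balances step by step:
Start: investment=300, savings=200
Event 1 (transfer 200 savings -> investment): savings: 200 - 200 = 0, investment: 300 + 200 = 500. Balances: investment=500, savings=0
Event 2 (transfer 300 savings -> investment): savings: 0 - 300 = -300, investment: 500 + 300 = 800. Balances: investment=800, savings=-300
Event 3 (transfer 200 investment -> savings): investment: 800 - 200 = 600, savings: -300 + 200 = -100. Balances: investment=600, savings=-100
Event 4 (withdraw 150 from investment): investment: 600 - 150 = 450. Balances: investment=450, savings=-100
Event 5 (deposit 350 to investment): investment: 450 + 350 = 800. Balances: investment=800, savings=-100
Event 6 (withdraw 100 from investment): investment: 800 - 100 = 700. Balances: investment=700, savings=-100
Event 7 (transfer 50 investment -> savings): investment: 700 - 50 = 650, savings: -100 + 50 = -50. Balances: investment=650, savings=-50
Event 8 (withdraw 300 from savings): savings: -50 - 300 = -350. Balances: investment=650, savings=-350
Event 9 (transfer 100 savings -> investment): savings: -350 - 100 = -450, investment: 650 + 100 = 750. Balances: investment=750, savings=-450
Event 10 (deposit 50 to savings): savings: -450 + 50 = -400. Balances: investment=750, savings=-400
Event 11 (deposit 200 to investment): investment: 750 + 200 = 950. Balances: investment=950, savings=-400
Event 12 (deposit 200 to savings): savings: -400 + 200 = -200. Balances: investment=950, savings=-200

Final balance of investment: 950

Answer: 950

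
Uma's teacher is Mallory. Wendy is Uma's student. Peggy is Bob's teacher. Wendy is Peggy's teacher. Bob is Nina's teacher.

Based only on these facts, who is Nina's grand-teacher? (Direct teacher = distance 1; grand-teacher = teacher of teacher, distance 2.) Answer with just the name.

Reconstructing the teacher chain from the given facts:
  Mallory -> Uma -> Wendy -> Peggy -> Bob -> Nina
(each arrow means 'teacher of the next')
Positions in the chain (0 = top):
  position of Mallory: 0
  position of Uma: 1
  position of Wendy: 2
  position of Peggy: 3
  position of Bob: 4
  position of Nina: 5

Nina is at position 5; the grand-teacher is 2 steps up the chain, i.e. position 3: Peggy.

Answer: Peggy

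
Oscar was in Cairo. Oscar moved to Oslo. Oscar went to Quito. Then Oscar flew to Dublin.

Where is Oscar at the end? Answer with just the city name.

Tracking Oscar's location:
Start: Oscar is in Cairo.
After move 1: Cairo -> Oslo. Oscar is in Oslo.
After move 2: Oslo -> Quito. Oscar is in Quito.
After move 3: Quito -> Dublin. Oscar is in Dublin.

Answer: Dublin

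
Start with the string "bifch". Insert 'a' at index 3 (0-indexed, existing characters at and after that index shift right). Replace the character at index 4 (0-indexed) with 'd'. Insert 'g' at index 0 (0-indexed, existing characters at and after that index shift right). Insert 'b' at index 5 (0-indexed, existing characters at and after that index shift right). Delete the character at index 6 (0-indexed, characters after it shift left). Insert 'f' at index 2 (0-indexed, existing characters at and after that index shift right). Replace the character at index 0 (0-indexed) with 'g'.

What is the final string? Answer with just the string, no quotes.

Answer: gbfifabh

Derivation:
Applying each edit step by step:
Start: "bifch"
Op 1 (insert 'a' at idx 3): "bifch" -> "bifach"
Op 2 (replace idx 4: 'c' -> 'd'): "bifach" -> "bifadh"
Op 3 (insert 'g' at idx 0): "bifadh" -> "gbifadh"
Op 4 (insert 'b' at idx 5): "gbifadh" -> "gbifabdh"
Op 5 (delete idx 6 = 'd'): "gbifabdh" -> "gbifabh"
Op 6 (insert 'f' at idx 2): "gbifabh" -> "gbfifabh"
Op 7 (replace idx 0: 'g' -> 'g'): "gbfifabh" -> "gbfifabh"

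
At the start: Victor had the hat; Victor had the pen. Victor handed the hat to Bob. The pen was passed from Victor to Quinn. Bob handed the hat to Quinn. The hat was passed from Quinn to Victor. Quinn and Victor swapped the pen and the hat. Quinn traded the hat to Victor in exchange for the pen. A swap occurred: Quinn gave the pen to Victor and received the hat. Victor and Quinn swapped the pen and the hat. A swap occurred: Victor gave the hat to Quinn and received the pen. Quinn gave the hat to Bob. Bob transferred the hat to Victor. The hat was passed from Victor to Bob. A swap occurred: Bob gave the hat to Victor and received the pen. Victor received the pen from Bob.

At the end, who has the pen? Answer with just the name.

Tracking all object holders:
Start: hat:Victor, pen:Victor
Event 1 (give hat: Victor -> Bob). State: hat:Bob, pen:Victor
Event 2 (give pen: Victor -> Quinn). State: hat:Bob, pen:Quinn
Event 3 (give hat: Bob -> Quinn). State: hat:Quinn, pen:Quinn
Event 4 (give hat: Quinn -> Victor). State: hat:Victor, pen:Quinn
Event 5 (swap pen<->hat: now pen:Victor, hat:Quinn). State: hat:Quinn, pen:Victor
Event 6 (swap hat<->pen: now hat:Victor, pen:Quinn). State: hat:Victor, pen:Quinn
Event 7 (swap pen<->hat: now pen:Victor, hat:Quinn). State: hat:Quinn, pen:Victor
Event 8 (swap pen<->hat: now pen:Quinn, hat:Victor). State: hat:Victor, pen:Quinn
Event 9 (swap hat<->pen: now hat:Quinn, pen:Victor). State: hat:Quinn, pen:Victor
Event 10 (give hat: Quinn -> Bob). State: hat:Bob, pen:Victor
Event 11 (give hat: Bob -> Victor). State: hat:Victor, pen:Victor
Event 12 (give hat: Victor -> Bob). State: hat:Bob, pen:Victor
Event 13 (swap hat<->pen: now hat:Victor, pen:Bob). State: hat:Victor, pen:Bob
Event 14 (give pen: Bob -> Victor). State: hat:Victor, pen:Victor

Final state: hat:Victor, pen:Victor
The pen is held by Victor.

Answer: Victor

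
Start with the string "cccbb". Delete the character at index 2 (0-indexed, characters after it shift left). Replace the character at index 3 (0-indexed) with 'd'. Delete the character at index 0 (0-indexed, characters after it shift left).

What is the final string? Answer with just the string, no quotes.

Answer: cbd

Derivation:
Applying each edit step by step:
Start: "cccbb"
Op 1 (delete idx 2 = 'c'): "cccbb" -> "ccbb"
Op 2 (replace idx 3: 'b' -> 'd'): "ccbb" -> "ccbd"
Op 3 (delete idx 0 = 'c'): "ccbd" -> "cbd"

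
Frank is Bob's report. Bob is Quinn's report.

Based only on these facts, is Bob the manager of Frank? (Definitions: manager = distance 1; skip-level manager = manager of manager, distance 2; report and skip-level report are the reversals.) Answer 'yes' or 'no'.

Answer: yes

Derivation:
Reconstructing the manager chain from the given facts:
  Quinn -> Bob -> Frank
(each arrow means 'manager of the next')
Positions in the chain (0 = top):
  position of Quinn: 0
  position of Bob: 1
  position of Frank: 2

Bob is at position 1, Frank is at position 2; signed distance (j - i) = 1.
'manager' requires j - i = 1. Actual distance is 1, so the relation HOLDS.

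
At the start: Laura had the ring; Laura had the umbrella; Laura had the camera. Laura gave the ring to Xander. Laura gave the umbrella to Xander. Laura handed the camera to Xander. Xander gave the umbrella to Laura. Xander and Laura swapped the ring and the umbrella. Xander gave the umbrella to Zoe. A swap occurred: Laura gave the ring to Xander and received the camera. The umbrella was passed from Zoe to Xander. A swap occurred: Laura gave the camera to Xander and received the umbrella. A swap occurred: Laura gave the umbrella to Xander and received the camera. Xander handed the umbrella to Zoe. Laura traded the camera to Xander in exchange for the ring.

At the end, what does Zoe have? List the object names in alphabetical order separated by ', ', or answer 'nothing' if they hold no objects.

Answer: umbrella

Derivation:
Tracking all object holders:
Start: ring:Laura, umbrella:Laura, camera:Laura
Event 1 (give ring: Laura -> Xander). State: ring:Xander, umbrella:Laura, camera:Laura
Event 2 (give umbrella: Laura -> Xander). State: ring:Xander, umbrella:Xander, camera:Laura
Event 3 (give camera: Laura -> Xander). State: ring:Xander, umbrella:Xander, camera:Xander
Event 4 (give umbrella: Xander -> Laura). State: ring:Xander, umbrella:Laura, camera:Xander
Event 5 (swap ring<->umbrella: now ring:Laura, umbrella:Xander). State: ring:Laura, umbrella:Xander, camera:Xander
Event 6 (give umbrella: Xander -> Zoe). State: ring:Laura, umbrella:Zoe, camera:Xander
Event 7 (swap ring<->camera: now ring:Xander, camera:Laura). State: ring:Xander, umbrella:Zoe, camera:Laura
Event 8 (give umbrella: Zoe -> Xander). State: ring:Xander, umbrella:Xander, camera:Laura
Event 9 (swap camera<->umbrella: now camera:Xander, umbrella:Laura). State: ring:Xander, umbrella:Laura, camera:Xander
Event 10 (swap umbrella<->camera: now umbrella:Xander, camera:Laura). State: ring:Xander, umbrella:Xander, camera:Laura
Event 11 (give umbrella: Xander -> Zoe). State: ring:Xander, umbrella:Zoe, camera:Laura
Event 12 (swap camera<->ring: now camera:Xander, ring:Laura). State: ring:Laura, umbrella:Zoe, camera:Xander

Final state: ring:Laura, umbrella:Zoe, camera:Xander
Zoe holds: umbrella.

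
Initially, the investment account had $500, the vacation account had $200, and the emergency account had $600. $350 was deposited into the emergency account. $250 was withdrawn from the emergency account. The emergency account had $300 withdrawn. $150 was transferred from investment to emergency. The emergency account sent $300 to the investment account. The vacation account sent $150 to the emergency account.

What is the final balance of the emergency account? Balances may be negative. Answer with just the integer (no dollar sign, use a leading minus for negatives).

Tracking account balances step by step:
Start: investment=500, vacation=200, emergency=600
Event 1 (deposit 350 to emergency): emergency: 600 + 350 = 950. Balances: investment=500, vacation=200, emergency=950
Event 2 (withdraw 250 from emergency): emergency: 950 - 250 = 700. Balances: investment=500, vacation=200, emergency=700
Event 3 (withdraw 300 from emergency): emergency: 700 - 300 = 400. Balances: investment=500, vacation=200, emergency=400
Event 4 (transfer 150 investment -> emergency): investment: 500 - 150 = 350, emergency: 400 + 150 = 550. Balances: investment=350, vacation=200, emergency=550
Event 5 (transfer 300 emergency -> investment): emergency: 550 - 300 = 250, investment: 350 + 300 = 650. Balances: investment=650, vacation=200, emergency=250
Event 6 (transfer 150 vacation -> emergency): vacation: 200 - 150 = 50, emergency: 250 + 150 = 400. Balances: investment=650, vacation=50, emergency=400

Final balance of emergency: 400

Answer: 400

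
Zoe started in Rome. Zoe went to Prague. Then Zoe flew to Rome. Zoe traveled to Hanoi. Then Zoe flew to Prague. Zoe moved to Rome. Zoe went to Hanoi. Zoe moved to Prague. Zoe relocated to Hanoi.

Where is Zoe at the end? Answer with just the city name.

Tracking Zoe's location:
Start: Zoe is in Rome.
After move 1: Rome -> Prague. Zoe is in Prague.
After move 2: Prague -> Rome. Zoe is in Rome.
After move 3: Rome -> Hanoi. Zoe is in Hanoi.
After move 4: Hanoi -> Prague. Zoe is in Prague.
After move 5: Prague -> Rome. Zoe is in Rome.
After move 6: Rome -> Hanoi. Zoe is in Hanoi.
After move 7: Hanoi -> Prague. Zoe is in Prague.
After move 8: Prague -> Hanoi. Zoe is in Hanoi.

Answer: Hanoi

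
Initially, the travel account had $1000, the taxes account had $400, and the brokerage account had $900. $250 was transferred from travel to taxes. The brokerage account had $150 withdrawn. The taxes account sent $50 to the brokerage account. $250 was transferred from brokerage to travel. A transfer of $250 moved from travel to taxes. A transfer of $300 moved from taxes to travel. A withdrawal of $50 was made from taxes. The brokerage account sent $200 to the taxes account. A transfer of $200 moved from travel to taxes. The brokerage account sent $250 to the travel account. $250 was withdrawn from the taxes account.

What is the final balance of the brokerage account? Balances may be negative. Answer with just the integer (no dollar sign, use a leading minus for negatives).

Answer: 100

Derivation:
Tracking account balances step by step:
Start: travel=1000, taxes=400, brokerage=900
Event 1 (transfer 250 travel -> taxes): travel: 1000 - 250 = 750, taxes: 400 + 250 = 650. Balances: travel=750, taxes=650, brokerage=900
Event 2 (withdraw 150 from brokerage): brokerage: 900 - 150 = 750. Balances: travel=750, taxes=650, brokerage=750
Event 3 (transfer 50 taxes -> brokerage): taxes: 650 - 50 = 600, brokerage: 750 + 50 = 800. Balances: travel=750, taxes=600, brokerage=800
Event 4 (transfer 250 brokerage -> travel): brokerage: 800 - 250 = 550, travel: 750 + 250 = 1000. Balances: travel=1000, taxes=600, brokerage=550
Event 5 (transfer 250 travel -> taxes): travel: 1000 - 250 = 750, taxes: 600 + 250 = 850. Balances: travel=750, taxes=850, brokerage=550
Event 6 (transfer 300 taxes -> travel): taxes: 850 - 300 = 550, travel: 750 + 300 = 1050. Balances: travel=1050, taxes=550, brokerage=550
Event 7 (withdraw 50 from taxes): taxes: 550 - 50 = 500. Balances: travel=1050, taxes=500, brokerage=550
Event 8 (transfer 200 brokerage -> taxes): brokerage: 550 - 200 = 350, taxes: 500 + 200 = 700. Balances: travel=1050, taxes=700, brokerage=350
Event 9 (transfer 200 travel -> taxes): travel: 1050 - 200 = 850, taxes: 700 + 200 = 900. Balances: travel=850, taxes=900, brokerage=350
Event 10 (transfer 250 brokerage -> travel): brokerage: 350 - 250 = 100, travel: 850 + 250 = 1100. Balances: travel=1100, taxes=900, brokerage=100
Event 11 (withdraw 250 from taxes): taxes: 900 - 250 = 650. Balances: travel=1100, taxes=650, brokerage=100

Final balance of brokerage: 100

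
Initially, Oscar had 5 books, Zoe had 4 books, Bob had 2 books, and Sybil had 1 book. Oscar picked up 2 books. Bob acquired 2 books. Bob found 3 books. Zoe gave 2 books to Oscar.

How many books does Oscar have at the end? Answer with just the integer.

Answer: 9

Derivation:
Tracking counts step by step:
Start: Oscar=5, Zoe=4, Bob=2, Sybil=1
Event 1 (Oscar +2): Oscar: 5 -> 7. State: Oscar=7, Zoe=4, Bob=2, Sybil=1
Event 2 (Bob +2): Bob: 2 -> 4. State: Oscar=7, Zoe=4, Bob=4, Sybil=1
Event 3 (Bob +3): Bob: 4 -> 7. State: Oscar=7, Zoe=4, Bob=7, Sybil=1
Event 4 (Zoe -> Oscar, 2): Zoe: 4 -> 2, Oscar: 7 -> 9. State: Oscar=9, Zoe=2, Bob=7, Sybil=1

Oscar's final count: 9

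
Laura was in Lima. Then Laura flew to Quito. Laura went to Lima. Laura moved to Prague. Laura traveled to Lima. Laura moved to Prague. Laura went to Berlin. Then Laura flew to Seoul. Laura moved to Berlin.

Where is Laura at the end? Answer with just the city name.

Tracking Laura's location:
Start: Laura is in Lima.
After move 1: Lima -> Quito. Laura is in Quito.
After move 2: Quito -> Lima. Laura is in Lima.
After move 3: Lima -> Prague. Laura is in Prague.
After move 4: Prague -> Lima. Laura is in Lima.
After move 5: Lima -> Prague. Laura is in Prague.
After move 6: Prague -> Berlin. Laura is in Berlin.
After move 7: Berlin -> Seoul. Laura is in Seoul.
After move 8: Seoul -> Berlin. Laura is in Berlin.

Answer: Berlin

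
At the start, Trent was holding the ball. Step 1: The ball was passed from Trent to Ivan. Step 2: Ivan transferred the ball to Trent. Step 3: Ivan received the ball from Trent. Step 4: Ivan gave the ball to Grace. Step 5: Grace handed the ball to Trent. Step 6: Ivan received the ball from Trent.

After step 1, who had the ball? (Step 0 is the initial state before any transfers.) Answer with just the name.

Answer: Ivan

Derivation:
Tracking the ball holder through step 1:
After step 0 (start): Trent
After step 1: Ivan

At step 1, the holder is Ivan.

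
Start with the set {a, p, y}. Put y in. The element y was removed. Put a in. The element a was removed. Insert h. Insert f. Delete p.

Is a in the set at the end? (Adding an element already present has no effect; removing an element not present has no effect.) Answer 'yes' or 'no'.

Tracking the set through each operation:
Start: {a, p, y}
Event 1 (add y): already present, no change. Set: {a, p, y}
Event 2 (remove y): removed. Set: {a, p}
Event 3 (add a): already present, no change. Set: {a, p}
Event 4 (remove a): removed. Set: {p}
Event 5 (add h): added. Set: {h, p}
Event 6 (add f): added. Set: {f, h, p}
Event 7 (remove p): removed. Set: {f, h}

Final set: {f, h} (size 2)
a is NOT in the final set.

Answer: no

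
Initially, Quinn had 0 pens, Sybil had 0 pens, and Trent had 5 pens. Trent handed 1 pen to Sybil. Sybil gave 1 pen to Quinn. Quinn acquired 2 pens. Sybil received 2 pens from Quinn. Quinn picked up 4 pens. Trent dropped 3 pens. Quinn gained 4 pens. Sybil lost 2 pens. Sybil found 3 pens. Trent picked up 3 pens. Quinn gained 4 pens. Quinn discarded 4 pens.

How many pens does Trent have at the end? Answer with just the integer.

Answer: 4

Derivation:
Tracking counts step by step:
Start: Quinn=0, Sybil=0, Trent=5
Event 1 (Trent -> Sybil, 1): Trent: 5 -> 4, Sybil: 0 -> 1. State: Quinn=0, Sybil=1, Trent=4
Event 2 (Sybil -> Quinn, 1): Sybil: 1 -> 0, Quinn: 0 -> 1. State: Quinn=1, Sybil=0, Trent=4
Event 3 (Quinn +2): Quinn: 1 -> 3. State: Quinn=3, Sybil=0, Trent=4
Event 4 (Quinn -> Sybil, 2): Quinn: 3 -> 1, Sybil: 0 -> 2. State: Quinn=1, Sybil=2, Trent=4
Event 5 (Quinn +4): Quinn: 1 -> 5. State: Quinn=5, Sybil=2, Trent=4
Event 6 (Trent -3): Trent: 4 -> 1. State: Quinn=5, Sybil=2, Trent=1
Event 7 (Quinn +4): Quinn: 5 -> 9. State: Quinn=9, Sybil=2, Trent=1
Event 8 (Sybil -2): Sybil: 2 -> 0. State: Quinn=9, Sybil=0, Trent=1
Event 9 (Sybil +3): Sybil: 0 -> 3. State: Quinn=9, Sybil=3, Trent=1
Event 10 (Trent +3): Trent: 1 -> 4. State: Quinn=9, Sybil=3, Trent=4
Event 11 (Quinn +4): Quinn: 9 -> 13. State: Quinn=13, Sybil=3, Trent=4
Event 12 (Quinn -4): Quinn: 13 -> 9. State: Quinn=9, Sybil=3, Trent=4

Trent's final count: 4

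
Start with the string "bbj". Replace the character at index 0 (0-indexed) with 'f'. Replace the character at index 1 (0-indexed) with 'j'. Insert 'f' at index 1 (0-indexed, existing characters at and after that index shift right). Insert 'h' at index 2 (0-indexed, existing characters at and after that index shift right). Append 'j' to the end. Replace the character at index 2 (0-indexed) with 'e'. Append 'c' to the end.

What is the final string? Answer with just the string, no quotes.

Answer: ffejjjc

Derivation:
Applying each edit step by step:
Start: "bbj"
Op 1 (replace idx 0: 'b' -> 'f'): "bbj" -> "fbj"
Op 2 (replace idx 1: 'b' -> 'j'): "fbj" -> "fjj"
Op 3 (insert 'f' at idx 1): "fjj" -> "ffjj"
Op 4 (insert 'h' at idx 2): "ffjj" -> "ffhjj"
Op 5 (append 'j'): "ffhjj" -> "ffhjjj"
Op 6 (replace idx 2: 'h' -> 'e'): "ffhjjj" -> "ffejjj"
Op 7 (append 'c'): "ffejjj" -> "ffejjjc"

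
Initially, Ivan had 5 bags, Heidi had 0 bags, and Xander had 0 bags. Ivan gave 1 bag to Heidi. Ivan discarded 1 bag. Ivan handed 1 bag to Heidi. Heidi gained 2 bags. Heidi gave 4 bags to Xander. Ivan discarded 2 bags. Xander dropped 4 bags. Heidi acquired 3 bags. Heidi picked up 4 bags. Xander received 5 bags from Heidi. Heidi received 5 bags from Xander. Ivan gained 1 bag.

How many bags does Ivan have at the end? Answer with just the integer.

Answer: 1

Derivation:
Tracking counts step by step:
Start: Ivan=5, Heidi=0, Xander=0
Event 1 (Ivan -> Heidi, 1): Ivan: 5 -> 4, Heidi: 0 -> 1. State: Ivan=4, Heidi=1, Xander=0
Event 2 (Ivan -1): Ivan: 4 -> 3. State: Ivan=3, Heidi=1, Xander=0
Event 3 (Ivan -> Heidi, 1): Ivan: 3 -> 2, Heidi: 1 -> 2. State: Ivan=2, Heidi=2, Xander=0
Event 4 (Heidi +2): Heidi: 2 -> 4. State: Ivan=2, Heidi=4, Xander=0
Event 5 (Heidi -> Xander, 4): Heidi: 4 -> 0, Xander: 0 -> 4. State: Ivan=2, Heidi=0, Xander=4
Event 6 (Ivan -2): Ivan: 2 -> 0. State: Ivan=0, Heidi=0, Xander=4
Event 7 (Xander -4): Xander: 4 -> 0. State: Ivan=0, Heidi=0, Xander=0
Event 8 (Heidi +3): Heidi: 0 -> 3. State: Ivan=0, Heidi=3, Xander=0
Event 9 (Heidi +4): Heidi: 3 -> 7. State: Ivan=0, Heidi=7, Xander=0
Event 10 (Heidi -> Xander, 5): Heidi: 7 -> 2, Xander: 0 -> 5. State: Ivan=0, Heidi=2, Xander=5
Event 11 (Xander -> Heidi, 5): Xander: 5 -> 0, Heidi: 2 -> 7. State: Ivan=0, Heidi=7, Xander=0
Event 12 (Ivan +1): Ivan: 0 -> 1. State: Ivan=1, Heidi=7, Xander=0

Ivan's final count: 1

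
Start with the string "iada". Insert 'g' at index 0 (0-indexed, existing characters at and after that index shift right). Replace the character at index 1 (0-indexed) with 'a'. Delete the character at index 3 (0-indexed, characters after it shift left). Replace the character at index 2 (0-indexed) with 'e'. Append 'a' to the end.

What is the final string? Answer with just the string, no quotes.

Applying each edit step by step:
Start: "iada"
Op 1 (insert 'g' at idx 0): "iada" -> "giada"
Op 2 (replace idx 1: 'i' -> 'a'): "giada" -> "gaada"
Op 3 (delete idx 3 = 'd'): "gaada" -> "gaaa"
Op 4 (replace idx 2: 'a' -> 'e'): "gaaa" -> "gaea"
Op 5 (append 'a'): "gaea" -> "gaeaa"

Answer: gaeaa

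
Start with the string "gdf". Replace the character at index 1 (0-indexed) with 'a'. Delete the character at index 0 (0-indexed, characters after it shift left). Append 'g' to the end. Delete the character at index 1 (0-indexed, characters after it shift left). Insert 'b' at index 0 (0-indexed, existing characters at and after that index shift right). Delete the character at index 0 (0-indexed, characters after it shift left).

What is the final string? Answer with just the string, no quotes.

Applying each edit step by step:
Start: "gdf"
Op 1 (replace idx 1: 'd' -> 'a'): "gdf" -> "gaf"
Op 2 (delete idx 0 = 'g'): "gaf" -> "af"
Op 3 (append 'g'): "af" -> "afg"
Op 4 (delete idx 1 = 'f'): "afg" -> "ag"
Op 5 (insert 'b' at idx 0): "ag" -> "bag"
Op 6 (delete idx 0 = 'b'): "bag" -> "ag"

Answer: ag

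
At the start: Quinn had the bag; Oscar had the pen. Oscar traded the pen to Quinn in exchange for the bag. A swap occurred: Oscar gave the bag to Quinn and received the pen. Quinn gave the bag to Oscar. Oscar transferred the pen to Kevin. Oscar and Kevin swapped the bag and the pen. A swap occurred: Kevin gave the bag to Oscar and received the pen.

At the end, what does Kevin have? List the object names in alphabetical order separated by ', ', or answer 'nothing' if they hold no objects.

Tracking all object holders:
Start: bag:Quinn, pen:Oscar
Event 1 (swap pen<->bag: now pen:Quinn, bag:Oscar). State: bag:Oscar, pen:Quinn
Event 2 (swap bag<->pen: now bag:Quinn, pen:Oscar). State: bag:Quinn, pen:Oscar
Event 3 (give bag: Quinn -> Oscar). State: bag:Oscar, pen:Oscar
Event 4 (give pen: Oscar -> Kevin). State: bag:Oscar, pen:Kevin
Event 5 (swap bag<->pen: now bag:Kevin, pen:Oscar). State: bag:Kevin, pen:Oscar
Event 6 (swap bag<->pen: now bag:Oscar, pen:Kevin). State: bag:Oscar, pen:Kevin

Final state: bag:Oscar, pen:Kevin
Kevin holds: pen.

Answer: pen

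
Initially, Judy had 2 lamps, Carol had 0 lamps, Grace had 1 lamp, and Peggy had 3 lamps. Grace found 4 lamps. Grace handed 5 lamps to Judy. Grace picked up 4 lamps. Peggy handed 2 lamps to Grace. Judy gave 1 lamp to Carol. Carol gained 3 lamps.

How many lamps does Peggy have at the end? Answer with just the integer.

Answer: 1

Derivation:
Tracking counts step by step:
Start: Judy=2, Carol=0, Grace=1, Peggy=3
Event 1 (Grace +4): Grace: 1 -> 5. State: Judy=2, Carol=0, Grace=5, Peggy=3
Event 2 (Grace -> Judy, 5): Grace: 5 -> 0, Judy: 2 -> 7. State: Judy=7, Carol=0, Grace=0, Peggy=3
Event 3 (Grace +4): Grace: 0 -> 4. State: Judy=7, Carol=0, Grace=4, Peggy=3
Event 4 (Peggy -> Grace, 2): Peggy: 3 -> 1, Grace: 4 -> 6. State: Judy=7, Carol=0, Grace=6, Peggy=1
Event 5 (Judy -> Carol, 1): Judy: 7 -> 6, Carol: 0 -> 1. State: Judy=6, Carol=1, Grace=6, Peggy=1
Event 6 (Carol +3): Carol: 1 -> 4. State: Judy=6, Carol=4, Grace=6, Peggy=1

Peggy's final count: 1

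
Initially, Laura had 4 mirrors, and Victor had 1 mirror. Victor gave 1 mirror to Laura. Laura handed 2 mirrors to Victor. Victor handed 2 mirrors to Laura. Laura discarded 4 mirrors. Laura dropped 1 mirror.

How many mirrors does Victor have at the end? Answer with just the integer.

Answer: 0

Derivation:
Tracking counts step by step:
Start: Laura=4, Victor=1
Event 1 (Victor -> Laura, 1): Victor: 1 -> 0, Laura: 4 -> 5. State: Laura=5, Victor=0
Event 2 (Laura -> Victor, 2): Laura: 5 -> 3, Victor: 0 -> 2. State: Laura=3, Victor=2
Event 3 (Victor -> Laura, 2): Victor: 2 -> 0, Laura: 3 -> 5. State: Laura=5, Victor=0
Event 4 (Laura -4): Laura: 5 -> 1. State: Laura=1, Victor=0
Event 5 (Laura -1): Laura: 1 -> 0. State: Laura=0, Victor=0

Victor's final count: 0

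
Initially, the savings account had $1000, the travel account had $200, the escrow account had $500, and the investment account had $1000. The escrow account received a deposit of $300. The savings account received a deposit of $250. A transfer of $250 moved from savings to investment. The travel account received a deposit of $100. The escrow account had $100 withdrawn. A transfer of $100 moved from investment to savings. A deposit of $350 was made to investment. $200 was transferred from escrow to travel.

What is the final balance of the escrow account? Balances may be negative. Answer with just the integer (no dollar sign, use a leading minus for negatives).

Tracking account balances step by step:
Start: savings=1000, travel=200, escrow=500, investment=1000
Event 1 (deposit 300 to escrow): escrow: 500 + 300 = 800. Balances: savings=1000, travel=200, escrow=800, investment=1000
Event 2 (deposit 250 to savings): savings: 1000 + 250 = 1250. Balances: savings=1250, travel=200, escrow=800, investment=1000
Event 3 (transfer 250 savings -> investment): savings: 1250 - 250 = 1000, investment: 1000 + 250 = 1250. Balances: savings=1000, travel=200, escrow=800, investment=1250
Event 4 (deposit 100 to travel): travel: 200 + 100 = 300. Balances: savings=1000, travel=300, escrow=800, investment=1250
Event 5 (withdraw 100 from escrow): escrow: 800 - 100 = 700. Balances: savings=1000, travel=300, escrow=700, investment=1250
Event 6 (transfer 100 investment -> savings): investment: 1250 - 100 = 1150, savings: 1000 + 100 = 1100. Balances: savings=1100, travel=300, escrow=700, investment=1150
Event 7 (deposit 350 to investment): investment: 1150 + 350 = 1500. Balances: savings=1100, travel=300, escrow=700, investment=1500
Event 8 (transfer 200 escrow -> travel): escrow: 700 - 200 = 500, travel: 300 + 200 = 500. Balances: savings=1100, travel=500, escrow=500, investment=1500

Final balance of escrow: 500

Answer: 500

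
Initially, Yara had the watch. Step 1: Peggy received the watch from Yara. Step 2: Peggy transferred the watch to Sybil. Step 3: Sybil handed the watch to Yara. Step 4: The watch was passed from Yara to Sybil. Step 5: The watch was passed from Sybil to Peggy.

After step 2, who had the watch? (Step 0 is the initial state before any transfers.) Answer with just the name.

Tracking the watch holder through step 2:
After step 0 (start): Yara
After step 1: Peggy
After step 2: Sybil

At step 2, the holder is Sybil.

Answer: Sybil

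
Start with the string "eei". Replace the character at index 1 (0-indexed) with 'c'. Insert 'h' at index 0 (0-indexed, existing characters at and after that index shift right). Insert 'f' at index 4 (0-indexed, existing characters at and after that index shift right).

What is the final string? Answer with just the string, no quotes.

Answer: hecif

Derivation:
Applying each edit step by step:
Start: "eei"
Op 1 (replace idx 1: 'e' -> 'c'): "eei" -> "eci"
Op 2 (insert 'h' at idx 0): "eci" -> "heci"
Op 3 (insert 'f' at idx 4): "heci" -> "hecif"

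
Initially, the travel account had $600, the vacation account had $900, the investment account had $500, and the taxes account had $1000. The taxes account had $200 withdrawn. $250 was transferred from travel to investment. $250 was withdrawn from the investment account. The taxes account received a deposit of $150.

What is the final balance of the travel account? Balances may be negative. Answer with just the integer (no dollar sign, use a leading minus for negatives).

Answer: 350

Derivation:
Tracking account balances step by step:
Start: travel=600, vacation=900, investment=500, taxes=1000
Event 1 (withdraw 200 from taxes): taxes: 1000 - 200 = 800. Balances: travel=600, vacation=900, investment=500, taxes=800
Event 2 (transfer 250 travel -> investment): travel: 600 - 250 = 350, investment: 500 + 250 = 750. Balances: travel=350, vacation=900, investment=750, taxes=800
Event 3 (withdraw 250 from investment): investment: 750 - 250 = 500. Balances: travel=350, vacation=900, investment=500, taxes=800
Event 4 (deposit 150 to taxes): taxes: 800 + 150 = 950. Balances: travel=350, vacation=900, investment=500, taxes=950

Final balance of travel: 350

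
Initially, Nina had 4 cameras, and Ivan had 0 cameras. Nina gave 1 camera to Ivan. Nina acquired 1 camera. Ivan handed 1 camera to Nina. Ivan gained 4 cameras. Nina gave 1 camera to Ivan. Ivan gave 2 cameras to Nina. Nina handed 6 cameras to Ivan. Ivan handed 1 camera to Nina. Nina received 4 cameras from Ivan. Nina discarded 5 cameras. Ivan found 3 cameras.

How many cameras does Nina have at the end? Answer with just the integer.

Tracking counts step by step:
Start: Nina=4, Ivan=0
Event 1 (Nina -> Ivan, 1): Nina: 4 -> 3, Ivan: 0 -> 1. State: Nina=3, Ivan=1
Event 2 (Nina +1): Nina: 3 -> 4. State: Nina=4, Ivan=1
Event 3 (Ivan -> Nina, 1): Ivan: 1 -> 0, Nina: 4 -> 5. State: Nina=5, Ivan=0
Event 4 (Ivan +4): Ivan: 0 -> 4. State: Nina=5, Ivan=4
Event 5 (Nina -> Ivan, 1): Nina: 5 -> 4, Ivan: 4 -> 5. State: Nina=4, Ivan=5
Event 6 (Ivan -> Nina, 2): Ivan: 5 -> 3, Nina: 4 -> 6. State: Nina=6, Ivan=3
Event 7 (Nina -> Ivan, 6): Nina: 6 -> 0, Ivan: 3 -> 9. State: Nina=0, Ivan=9
Event 8 (Ivan -> Nina, 1): Ivan: 9 -> 8, Nina: 0 -> 1. State: Nina=1, Ivan=8
Event 9 (Ivan -> Nina, 4): Ivan: 8 -> 4, Nina: 1 -> 5. State: Nina=5, Ivan=4
Event 10 (Nina -5): Nina: 5 -> 0. State: Nina=0, Ivan=4
Event 11 (Ivan +3): Ivan: 4 -> 7. State: Nina=0, Ivan=7

Nina's final count: 0

Answer: 0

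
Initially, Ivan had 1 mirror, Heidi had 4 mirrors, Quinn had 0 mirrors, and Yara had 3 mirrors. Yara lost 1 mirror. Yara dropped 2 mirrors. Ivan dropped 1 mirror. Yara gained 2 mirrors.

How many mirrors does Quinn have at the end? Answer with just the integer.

Tracking counts step by step:
Start: Ivan=1, Heidi=4, Quinn=0, Yara=3
Event 1 (Yara -1): Yara: 3 -> 2. State: Ivan=1, Heidi=4, Quinn=0, Yara=2
Event 2 (Yara -2): Yara: 2 -> 0. State: Ivan=1, Heidi=4, Quinn=0, Yara=0
Event 3 (Ivan -1): Ivan: 1 -> 0. State: Ivan=0, Heidi=4, Quinn=0, Yara=0
Event 4 (Yara +2): Yara: 0 -> 2. State: Ivan=0, Heidi=4, Quinn=0, Yara=2

Quinn's final count: 0

Answer: 0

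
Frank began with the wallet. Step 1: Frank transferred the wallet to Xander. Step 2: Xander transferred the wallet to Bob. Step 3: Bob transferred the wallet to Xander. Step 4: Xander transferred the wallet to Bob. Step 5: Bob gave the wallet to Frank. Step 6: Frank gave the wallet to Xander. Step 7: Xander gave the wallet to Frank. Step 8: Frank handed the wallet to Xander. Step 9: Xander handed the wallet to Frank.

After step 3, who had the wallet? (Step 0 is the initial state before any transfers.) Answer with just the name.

Tracking the wallet holder through step 3:
After step 0 (start): Frank
After step 1: Xander
After step 2: Bob
After step 3: Xander

At step 3, the holder is Xander.

Answer: Xander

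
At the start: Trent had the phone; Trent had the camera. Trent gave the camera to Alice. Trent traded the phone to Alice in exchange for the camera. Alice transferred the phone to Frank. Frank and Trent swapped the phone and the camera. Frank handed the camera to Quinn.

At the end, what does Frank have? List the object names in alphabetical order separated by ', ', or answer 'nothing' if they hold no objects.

Tracking all object holders:
Start: phone:Trent, camera:Trent
Event 1 (give camera: Trent -> Alice). State: phone:Trent, camera:Alice
Event 2 (swap phone<->camera: now phone:Alice, camera:Trent). State: phone:Alice, camera:Trent
Event 3 (give phone: Alice -> Frank). State: phone:Frank, camera:Trent
Event 4 (swap phone<->camera: now phone:Trent, camera:Frank). State: phone:Trent, camera:Frank
Event 5 (give camera: Frank -> Quinn). State: phone:Trent, camera:Quinn

Final state: phone:Trent, camera:Quinn
Frank holds: (nothing).

Answer: nothing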